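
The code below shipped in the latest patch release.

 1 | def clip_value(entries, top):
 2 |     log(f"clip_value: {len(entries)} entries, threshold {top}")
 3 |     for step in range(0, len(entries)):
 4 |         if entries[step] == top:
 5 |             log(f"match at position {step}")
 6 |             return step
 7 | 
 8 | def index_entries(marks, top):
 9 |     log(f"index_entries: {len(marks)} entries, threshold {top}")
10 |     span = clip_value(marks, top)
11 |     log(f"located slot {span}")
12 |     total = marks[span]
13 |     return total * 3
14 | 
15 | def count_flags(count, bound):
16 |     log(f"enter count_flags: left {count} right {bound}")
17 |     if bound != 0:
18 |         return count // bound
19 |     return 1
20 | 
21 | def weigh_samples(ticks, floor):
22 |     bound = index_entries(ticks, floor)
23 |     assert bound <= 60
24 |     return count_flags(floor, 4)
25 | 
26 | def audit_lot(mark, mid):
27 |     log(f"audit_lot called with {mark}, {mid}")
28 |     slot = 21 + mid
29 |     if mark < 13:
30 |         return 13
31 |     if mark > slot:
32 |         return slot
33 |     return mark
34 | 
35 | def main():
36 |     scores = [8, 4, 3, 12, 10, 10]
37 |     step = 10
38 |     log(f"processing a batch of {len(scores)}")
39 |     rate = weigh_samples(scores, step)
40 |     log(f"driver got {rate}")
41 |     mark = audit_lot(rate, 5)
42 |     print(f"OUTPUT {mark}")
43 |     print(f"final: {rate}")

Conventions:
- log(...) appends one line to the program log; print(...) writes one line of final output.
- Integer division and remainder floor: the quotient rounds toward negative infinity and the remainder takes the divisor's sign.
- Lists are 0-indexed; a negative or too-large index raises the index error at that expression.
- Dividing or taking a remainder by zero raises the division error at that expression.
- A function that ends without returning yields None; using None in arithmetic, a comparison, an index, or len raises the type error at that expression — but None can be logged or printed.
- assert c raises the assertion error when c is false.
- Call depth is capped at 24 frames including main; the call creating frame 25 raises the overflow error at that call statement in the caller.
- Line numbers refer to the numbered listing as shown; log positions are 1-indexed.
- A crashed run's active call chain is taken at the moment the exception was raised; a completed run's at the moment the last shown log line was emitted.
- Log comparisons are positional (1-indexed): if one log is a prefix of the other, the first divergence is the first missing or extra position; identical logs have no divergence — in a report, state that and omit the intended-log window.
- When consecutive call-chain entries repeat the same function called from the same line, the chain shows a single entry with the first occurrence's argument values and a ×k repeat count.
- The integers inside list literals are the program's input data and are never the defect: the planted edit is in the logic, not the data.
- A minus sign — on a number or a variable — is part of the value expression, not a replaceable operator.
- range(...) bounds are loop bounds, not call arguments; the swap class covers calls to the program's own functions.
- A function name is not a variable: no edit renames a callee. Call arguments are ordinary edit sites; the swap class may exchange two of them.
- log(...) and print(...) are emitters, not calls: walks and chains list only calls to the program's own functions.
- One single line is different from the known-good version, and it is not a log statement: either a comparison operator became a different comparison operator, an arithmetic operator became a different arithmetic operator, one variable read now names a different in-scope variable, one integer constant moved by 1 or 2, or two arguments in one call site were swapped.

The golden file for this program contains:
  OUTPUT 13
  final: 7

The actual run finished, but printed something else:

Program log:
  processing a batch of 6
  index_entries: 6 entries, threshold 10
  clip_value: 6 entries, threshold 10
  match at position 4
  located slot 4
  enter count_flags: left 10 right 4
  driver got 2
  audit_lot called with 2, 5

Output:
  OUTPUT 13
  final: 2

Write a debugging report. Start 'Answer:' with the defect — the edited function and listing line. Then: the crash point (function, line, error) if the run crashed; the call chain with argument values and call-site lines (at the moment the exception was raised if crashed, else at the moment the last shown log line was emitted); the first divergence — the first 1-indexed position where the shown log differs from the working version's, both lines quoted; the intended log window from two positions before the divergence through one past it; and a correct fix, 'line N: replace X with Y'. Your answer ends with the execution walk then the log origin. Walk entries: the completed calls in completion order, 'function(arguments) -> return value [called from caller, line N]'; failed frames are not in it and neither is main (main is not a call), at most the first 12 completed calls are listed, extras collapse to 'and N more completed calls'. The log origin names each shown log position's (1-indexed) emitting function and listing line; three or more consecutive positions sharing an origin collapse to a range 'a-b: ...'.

Answer: the defect is in weigh_samples at line 24.
Key fact: At log position 6 the runs split — shown 'enter count_flags: left 10 right 4', but the working version logs 'enter count_flags: left 30 right 4'.
Call chain: main -> audit_lot(2, 5) (called at line 41).
First divergence: at position 6 the run shows 'enter count_flags: left 10 right 4' where the working version logs 'enter count_flags: left 30 right 4'.
Intended log window:
  4: match at position 4
  5: located slot 4
  6: enter count_flags: left 30 right 4
  7: driver got 7
Execution walk:
  clip_value([8, 4, 3, 12, 10, 10], 10) -> 4  [called from index_entries, line 10]
  index_entries([8, 4, 3, 12, 10, 10], 10) -> 30  [called from weigh_samples, line 22]
  count_flags(10, 4) -> 2  [called from weigh_samples, line 24]
  weigh_samples([8, 4, 3, 12, 10, 10], 10) -> 2  [called from main, line 39]
  audit_lot(2, 5) -> 13  [called from main, line 41]
Log line origins:
  1: emitted by main (line 38)
  2: emitted by index_entries (line 9)
  3: emitted by clip_value (line 2)
  4: emitted by clip_value (line 5)
  5: emitted by index_entries (line 11)
  6: emitted by count_flags (line 16)
  7: emitted by main (line 40)
  8: emitted by audit_lot (line 27)
A correct fix: line 24: replace `floor` with `bound`.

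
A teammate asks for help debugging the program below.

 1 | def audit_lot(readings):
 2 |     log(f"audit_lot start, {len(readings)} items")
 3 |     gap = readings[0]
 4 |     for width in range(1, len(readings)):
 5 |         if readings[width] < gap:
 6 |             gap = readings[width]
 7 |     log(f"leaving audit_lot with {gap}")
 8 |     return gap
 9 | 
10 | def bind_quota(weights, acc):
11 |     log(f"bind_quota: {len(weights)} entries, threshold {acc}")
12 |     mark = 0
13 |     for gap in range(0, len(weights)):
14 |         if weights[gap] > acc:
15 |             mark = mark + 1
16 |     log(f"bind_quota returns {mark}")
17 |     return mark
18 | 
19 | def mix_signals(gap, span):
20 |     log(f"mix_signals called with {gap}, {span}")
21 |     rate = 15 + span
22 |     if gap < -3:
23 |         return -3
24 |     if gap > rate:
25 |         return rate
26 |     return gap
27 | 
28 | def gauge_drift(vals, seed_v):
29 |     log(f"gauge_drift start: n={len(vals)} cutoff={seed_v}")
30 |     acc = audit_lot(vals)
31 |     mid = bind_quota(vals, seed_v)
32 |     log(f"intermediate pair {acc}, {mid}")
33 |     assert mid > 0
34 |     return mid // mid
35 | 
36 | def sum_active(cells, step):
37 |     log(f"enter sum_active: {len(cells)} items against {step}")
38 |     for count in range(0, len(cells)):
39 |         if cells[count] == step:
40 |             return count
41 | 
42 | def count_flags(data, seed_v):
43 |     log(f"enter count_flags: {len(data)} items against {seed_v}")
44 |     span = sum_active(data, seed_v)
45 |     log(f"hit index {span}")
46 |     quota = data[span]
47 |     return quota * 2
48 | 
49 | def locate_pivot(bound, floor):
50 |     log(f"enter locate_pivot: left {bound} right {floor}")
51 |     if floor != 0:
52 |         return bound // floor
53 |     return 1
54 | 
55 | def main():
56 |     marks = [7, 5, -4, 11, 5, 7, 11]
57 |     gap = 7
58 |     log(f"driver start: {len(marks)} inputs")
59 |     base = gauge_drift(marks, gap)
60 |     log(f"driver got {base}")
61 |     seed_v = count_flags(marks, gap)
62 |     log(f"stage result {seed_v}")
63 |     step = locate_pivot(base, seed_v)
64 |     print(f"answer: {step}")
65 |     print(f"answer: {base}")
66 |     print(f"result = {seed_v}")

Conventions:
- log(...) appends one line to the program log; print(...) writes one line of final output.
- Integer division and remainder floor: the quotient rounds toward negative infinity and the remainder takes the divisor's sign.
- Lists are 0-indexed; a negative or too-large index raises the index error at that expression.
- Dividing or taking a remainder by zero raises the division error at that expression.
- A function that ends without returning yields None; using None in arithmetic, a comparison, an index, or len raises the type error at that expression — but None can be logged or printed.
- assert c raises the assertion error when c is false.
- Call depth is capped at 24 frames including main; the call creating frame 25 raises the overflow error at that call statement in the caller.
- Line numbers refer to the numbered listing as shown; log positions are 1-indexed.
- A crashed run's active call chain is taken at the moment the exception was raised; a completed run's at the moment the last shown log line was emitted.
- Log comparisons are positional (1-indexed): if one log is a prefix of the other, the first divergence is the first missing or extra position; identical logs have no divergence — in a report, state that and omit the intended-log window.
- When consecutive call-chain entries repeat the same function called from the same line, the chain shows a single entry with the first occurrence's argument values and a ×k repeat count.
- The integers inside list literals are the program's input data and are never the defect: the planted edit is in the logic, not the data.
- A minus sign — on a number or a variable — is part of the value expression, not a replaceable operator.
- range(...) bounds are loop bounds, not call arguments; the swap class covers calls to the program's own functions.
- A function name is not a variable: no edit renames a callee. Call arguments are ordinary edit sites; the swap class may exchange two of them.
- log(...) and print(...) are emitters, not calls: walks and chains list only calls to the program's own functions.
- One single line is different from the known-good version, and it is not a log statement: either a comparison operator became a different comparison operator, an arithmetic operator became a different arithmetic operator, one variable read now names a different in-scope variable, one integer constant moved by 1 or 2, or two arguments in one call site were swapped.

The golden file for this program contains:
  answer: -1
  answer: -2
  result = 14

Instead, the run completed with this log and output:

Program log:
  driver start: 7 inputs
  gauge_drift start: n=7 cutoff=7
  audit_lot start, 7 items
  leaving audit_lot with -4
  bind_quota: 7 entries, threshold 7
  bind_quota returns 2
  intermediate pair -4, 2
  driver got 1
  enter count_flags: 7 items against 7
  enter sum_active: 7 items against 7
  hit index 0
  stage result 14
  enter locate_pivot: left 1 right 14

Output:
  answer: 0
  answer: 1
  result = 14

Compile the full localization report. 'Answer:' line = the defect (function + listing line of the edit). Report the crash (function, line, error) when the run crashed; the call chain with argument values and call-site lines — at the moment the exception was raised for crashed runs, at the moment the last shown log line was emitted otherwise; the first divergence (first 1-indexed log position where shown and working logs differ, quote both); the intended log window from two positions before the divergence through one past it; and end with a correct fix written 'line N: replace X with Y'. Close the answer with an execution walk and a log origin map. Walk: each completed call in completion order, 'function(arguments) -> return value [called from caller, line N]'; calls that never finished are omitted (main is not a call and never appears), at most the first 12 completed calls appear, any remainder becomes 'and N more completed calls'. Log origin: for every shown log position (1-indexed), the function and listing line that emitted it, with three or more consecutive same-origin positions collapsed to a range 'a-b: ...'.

Answer: the defect is in gauge_drift at line 34.
Key fact: Log line 8 is where behavior first shows: 'driver got 1' appears instead of 'driver got -2'.
Call chain: main -> locate_pivot(1, 14) (called at line 63).
First divergence: position 8; shown 'driver got 1' vs intended 'driver got -2'.
Intended log window:
  6: bind_quota returns 2
  7: intermediate pair -4, 2
  8: driver got -2
  9: enter count_flags: 7 items against 7
Execution walk:
  audit_lot([7, 5, -4, 11, 5, 7, 11]) -> -4  [called from gauge_drift, line 30]
  bind_quota([7, 5, -4, 11, 5, 7, 11], 7) -> 2  [called from gauge_drift, line 31]
  gauge_drift([7, 5, -4, 11, 5, 7, 11], 7) -> 1  [called from main, line 59]
  sum_active([7, 5, -4, 11, 5, 7, 11], 7) -> 0  [called from count_flags, line 44]
  count_flags([7, 5, -4, 11, 5, 7, 11], 7) -> 14  [called from main, line 61]
  locate_pivot(1, 14) -> 0  [called from main, line 63]
Origin of each log line:
  1: from main, line 58
  2: from gauge_drift, line 29
  3: from audit_lot, line 2
  4: from audit_lot, line 7
  5: from bind_quota, line 11
  6: from bind_quota, line 16
  7: from gauge_drift, line 32
  8: from main, line 60
  9: from count_flags, line 43
  10: from sum_active, line 37
  11: from count_flags, line 45
  12: from main, line 62
  13: from locate_pivot, line 50
A correct fix: line 34: replace `mid // mid` with `acc // mid`.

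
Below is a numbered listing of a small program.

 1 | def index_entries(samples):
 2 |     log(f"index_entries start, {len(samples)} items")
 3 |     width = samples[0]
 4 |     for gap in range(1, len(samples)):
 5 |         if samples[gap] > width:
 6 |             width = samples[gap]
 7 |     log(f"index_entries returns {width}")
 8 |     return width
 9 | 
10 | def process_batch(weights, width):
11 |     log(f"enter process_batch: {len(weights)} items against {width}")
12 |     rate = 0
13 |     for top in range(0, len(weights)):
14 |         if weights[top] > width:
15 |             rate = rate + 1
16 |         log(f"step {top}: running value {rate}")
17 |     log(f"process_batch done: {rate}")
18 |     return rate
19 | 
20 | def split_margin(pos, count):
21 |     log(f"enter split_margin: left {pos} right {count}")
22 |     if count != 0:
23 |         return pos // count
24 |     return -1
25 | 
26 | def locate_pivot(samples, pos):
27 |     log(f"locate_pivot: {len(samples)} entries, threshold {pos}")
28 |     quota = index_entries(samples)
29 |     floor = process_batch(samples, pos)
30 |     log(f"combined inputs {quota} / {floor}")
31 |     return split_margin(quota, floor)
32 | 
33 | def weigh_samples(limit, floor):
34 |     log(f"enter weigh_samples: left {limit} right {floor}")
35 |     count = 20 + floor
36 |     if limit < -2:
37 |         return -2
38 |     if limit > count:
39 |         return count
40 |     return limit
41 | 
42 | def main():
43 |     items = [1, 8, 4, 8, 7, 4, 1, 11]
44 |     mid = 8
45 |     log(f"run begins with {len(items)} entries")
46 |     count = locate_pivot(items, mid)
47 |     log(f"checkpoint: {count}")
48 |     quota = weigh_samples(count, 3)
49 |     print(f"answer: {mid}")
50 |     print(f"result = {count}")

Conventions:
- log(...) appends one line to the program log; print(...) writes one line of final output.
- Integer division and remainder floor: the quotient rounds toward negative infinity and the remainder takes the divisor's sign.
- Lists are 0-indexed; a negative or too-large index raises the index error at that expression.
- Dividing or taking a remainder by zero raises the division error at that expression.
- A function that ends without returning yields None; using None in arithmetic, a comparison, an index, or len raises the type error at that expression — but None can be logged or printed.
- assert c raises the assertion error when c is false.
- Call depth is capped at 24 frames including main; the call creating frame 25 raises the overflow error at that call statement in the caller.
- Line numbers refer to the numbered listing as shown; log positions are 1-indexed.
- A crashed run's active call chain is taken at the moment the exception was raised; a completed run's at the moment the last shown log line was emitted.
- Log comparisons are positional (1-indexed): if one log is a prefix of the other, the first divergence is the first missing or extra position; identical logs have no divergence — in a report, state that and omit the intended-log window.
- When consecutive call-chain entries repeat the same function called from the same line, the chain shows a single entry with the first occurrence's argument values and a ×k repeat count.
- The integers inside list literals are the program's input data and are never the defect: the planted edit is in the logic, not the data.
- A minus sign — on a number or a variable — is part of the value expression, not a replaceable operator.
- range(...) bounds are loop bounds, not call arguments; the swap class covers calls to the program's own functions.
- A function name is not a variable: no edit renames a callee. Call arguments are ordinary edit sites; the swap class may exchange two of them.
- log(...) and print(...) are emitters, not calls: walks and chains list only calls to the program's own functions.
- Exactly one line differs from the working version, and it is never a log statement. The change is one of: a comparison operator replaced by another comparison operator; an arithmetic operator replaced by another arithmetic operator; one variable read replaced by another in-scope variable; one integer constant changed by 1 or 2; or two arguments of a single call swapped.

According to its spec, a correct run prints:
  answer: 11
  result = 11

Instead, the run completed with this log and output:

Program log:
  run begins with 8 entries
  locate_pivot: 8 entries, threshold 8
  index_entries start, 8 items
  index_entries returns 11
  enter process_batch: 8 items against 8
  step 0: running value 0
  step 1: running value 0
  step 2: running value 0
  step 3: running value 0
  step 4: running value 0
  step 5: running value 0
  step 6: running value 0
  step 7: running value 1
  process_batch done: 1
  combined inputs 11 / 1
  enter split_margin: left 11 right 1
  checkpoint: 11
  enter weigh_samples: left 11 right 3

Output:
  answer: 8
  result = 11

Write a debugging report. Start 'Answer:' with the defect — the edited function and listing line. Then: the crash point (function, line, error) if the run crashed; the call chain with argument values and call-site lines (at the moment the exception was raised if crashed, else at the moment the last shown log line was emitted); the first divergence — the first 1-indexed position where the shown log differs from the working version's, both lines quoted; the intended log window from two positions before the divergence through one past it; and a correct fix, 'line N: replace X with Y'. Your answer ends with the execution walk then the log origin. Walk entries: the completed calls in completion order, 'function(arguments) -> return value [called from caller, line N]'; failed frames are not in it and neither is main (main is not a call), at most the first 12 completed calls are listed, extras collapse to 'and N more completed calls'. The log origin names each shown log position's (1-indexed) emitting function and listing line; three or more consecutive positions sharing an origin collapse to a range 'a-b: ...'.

Answer: the defect is in main at line 49.
Key observation: Every logged value matches the working version; the printed result is what differs.
Call chain: main -> weigh_samples(11, 3) (called at line 48).
First divergence: none — the logs agree in full.
Execution walk:
  index_entries([1, 8, 4, 8, 7, 4, 1, 11]) -> 11  [called from locate_pivot, line 28]
  process_batch([1, 8, 4, 8, 7, 4, 1, 11], 8) -> 1  [called from locate_pivot, line 29]
  split_margin(11, 1) -> 11  [called from locate_pivot, line 31]
  locate_pivot([1, 8, 4, 8, 7, 4, 1, 11], 8) -> 11  [called from main, line 46]
  weigh_samples(11, 3) -> 11  [called from main, line 48]
Log line origins:
  1 — main, line 45
  2 — locate_pivot, line 27
  3 — index_entries, line 2
  4 — index_entries, line 7
  5 — process_batch, line 11
  6-13 — process_batch, line 16
  14 — process_batch, line 17
  15 — locate_pivot, line 30
  16 — split_margin, line 21
  17 — main, line 47
  18 — weigh_samples, line 34
A correct fix: line 49: replace `mid` with `quota`.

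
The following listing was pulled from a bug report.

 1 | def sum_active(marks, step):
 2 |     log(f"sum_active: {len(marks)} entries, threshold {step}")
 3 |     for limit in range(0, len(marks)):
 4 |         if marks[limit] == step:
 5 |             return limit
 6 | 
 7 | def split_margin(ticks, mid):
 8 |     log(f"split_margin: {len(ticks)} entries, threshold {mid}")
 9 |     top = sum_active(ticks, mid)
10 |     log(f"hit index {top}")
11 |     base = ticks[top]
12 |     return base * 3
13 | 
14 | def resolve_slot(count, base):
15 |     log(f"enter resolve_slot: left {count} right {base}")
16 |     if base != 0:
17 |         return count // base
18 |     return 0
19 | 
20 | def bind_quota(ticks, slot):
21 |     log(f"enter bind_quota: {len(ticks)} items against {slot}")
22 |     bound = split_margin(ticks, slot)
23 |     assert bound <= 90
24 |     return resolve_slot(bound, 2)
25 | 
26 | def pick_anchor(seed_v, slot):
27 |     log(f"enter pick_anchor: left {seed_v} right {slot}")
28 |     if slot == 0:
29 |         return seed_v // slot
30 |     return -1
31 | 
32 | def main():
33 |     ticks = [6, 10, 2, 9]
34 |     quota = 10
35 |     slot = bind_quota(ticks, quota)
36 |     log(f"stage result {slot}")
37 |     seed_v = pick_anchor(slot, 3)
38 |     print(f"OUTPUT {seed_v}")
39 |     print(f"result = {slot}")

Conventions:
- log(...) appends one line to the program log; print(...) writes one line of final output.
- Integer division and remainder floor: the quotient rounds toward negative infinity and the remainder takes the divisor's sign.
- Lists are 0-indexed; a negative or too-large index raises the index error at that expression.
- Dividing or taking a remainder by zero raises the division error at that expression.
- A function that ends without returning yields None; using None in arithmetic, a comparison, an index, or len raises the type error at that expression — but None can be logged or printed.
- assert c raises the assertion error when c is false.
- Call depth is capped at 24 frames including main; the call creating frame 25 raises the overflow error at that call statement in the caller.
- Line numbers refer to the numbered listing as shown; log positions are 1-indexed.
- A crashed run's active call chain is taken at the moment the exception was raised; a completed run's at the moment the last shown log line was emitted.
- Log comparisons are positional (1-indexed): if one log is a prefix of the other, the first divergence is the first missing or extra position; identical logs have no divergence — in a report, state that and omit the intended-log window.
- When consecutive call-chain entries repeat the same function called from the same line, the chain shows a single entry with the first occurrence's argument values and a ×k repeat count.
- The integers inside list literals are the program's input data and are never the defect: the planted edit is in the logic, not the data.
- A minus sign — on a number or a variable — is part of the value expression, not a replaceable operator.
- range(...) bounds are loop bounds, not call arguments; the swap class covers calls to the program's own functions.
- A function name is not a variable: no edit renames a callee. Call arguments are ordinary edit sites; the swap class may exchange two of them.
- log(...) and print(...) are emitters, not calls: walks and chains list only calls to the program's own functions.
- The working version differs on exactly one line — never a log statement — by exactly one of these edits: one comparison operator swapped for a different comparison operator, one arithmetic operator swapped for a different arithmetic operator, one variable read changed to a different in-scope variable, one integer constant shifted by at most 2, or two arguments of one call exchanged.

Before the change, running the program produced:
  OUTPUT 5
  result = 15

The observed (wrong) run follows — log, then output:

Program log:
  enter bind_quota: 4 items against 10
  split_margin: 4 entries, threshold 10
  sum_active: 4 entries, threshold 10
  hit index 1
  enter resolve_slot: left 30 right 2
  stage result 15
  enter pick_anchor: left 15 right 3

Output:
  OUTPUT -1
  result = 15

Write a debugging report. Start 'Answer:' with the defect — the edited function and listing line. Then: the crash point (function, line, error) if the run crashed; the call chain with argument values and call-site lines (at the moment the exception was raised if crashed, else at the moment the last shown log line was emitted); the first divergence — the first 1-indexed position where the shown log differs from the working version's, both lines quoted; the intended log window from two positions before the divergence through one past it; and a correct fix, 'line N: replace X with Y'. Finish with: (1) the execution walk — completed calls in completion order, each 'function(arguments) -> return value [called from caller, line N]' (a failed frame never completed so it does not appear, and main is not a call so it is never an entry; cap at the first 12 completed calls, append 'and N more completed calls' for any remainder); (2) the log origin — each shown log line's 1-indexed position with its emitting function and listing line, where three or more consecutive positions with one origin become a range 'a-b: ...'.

Answer: the defect is in pick_anchor at line 28.
Key fact: The logs agree in full; only the final output differs.
Call chain: main -> pick_anchor(15, 3) (called at line 37).
First divergence: none (the log streams are identical).
Execution walk:
  sum_active([6, 10, 2, 9], 10) -> 1  [called from split_margin, line 9]
  split_margin([6, 10, 2, 9], 10) -> 30  [called from bind_quota, line 22]
  resolve_slot(30, 2) -> 15  [called from bind_quota, line 24]
  bind_quota([6, 10, 2, 9], 10) -> 15  [called from main, line 35]
  pick_anchor(15, 3) -> -1  [called from main, line 37]
Log origin:
  1: logged in bind_quota at line 21
  2: logged in split_margin at line 8
  3: logged in sum_active at line 2
  4: logged in split_margin at line 10
  5: logged in resolve_slot at line 15
  6: logged in main at line 36
  7: logged in pick_anchor at line 27
A correct fix: line 28: replace `==` with `!=`.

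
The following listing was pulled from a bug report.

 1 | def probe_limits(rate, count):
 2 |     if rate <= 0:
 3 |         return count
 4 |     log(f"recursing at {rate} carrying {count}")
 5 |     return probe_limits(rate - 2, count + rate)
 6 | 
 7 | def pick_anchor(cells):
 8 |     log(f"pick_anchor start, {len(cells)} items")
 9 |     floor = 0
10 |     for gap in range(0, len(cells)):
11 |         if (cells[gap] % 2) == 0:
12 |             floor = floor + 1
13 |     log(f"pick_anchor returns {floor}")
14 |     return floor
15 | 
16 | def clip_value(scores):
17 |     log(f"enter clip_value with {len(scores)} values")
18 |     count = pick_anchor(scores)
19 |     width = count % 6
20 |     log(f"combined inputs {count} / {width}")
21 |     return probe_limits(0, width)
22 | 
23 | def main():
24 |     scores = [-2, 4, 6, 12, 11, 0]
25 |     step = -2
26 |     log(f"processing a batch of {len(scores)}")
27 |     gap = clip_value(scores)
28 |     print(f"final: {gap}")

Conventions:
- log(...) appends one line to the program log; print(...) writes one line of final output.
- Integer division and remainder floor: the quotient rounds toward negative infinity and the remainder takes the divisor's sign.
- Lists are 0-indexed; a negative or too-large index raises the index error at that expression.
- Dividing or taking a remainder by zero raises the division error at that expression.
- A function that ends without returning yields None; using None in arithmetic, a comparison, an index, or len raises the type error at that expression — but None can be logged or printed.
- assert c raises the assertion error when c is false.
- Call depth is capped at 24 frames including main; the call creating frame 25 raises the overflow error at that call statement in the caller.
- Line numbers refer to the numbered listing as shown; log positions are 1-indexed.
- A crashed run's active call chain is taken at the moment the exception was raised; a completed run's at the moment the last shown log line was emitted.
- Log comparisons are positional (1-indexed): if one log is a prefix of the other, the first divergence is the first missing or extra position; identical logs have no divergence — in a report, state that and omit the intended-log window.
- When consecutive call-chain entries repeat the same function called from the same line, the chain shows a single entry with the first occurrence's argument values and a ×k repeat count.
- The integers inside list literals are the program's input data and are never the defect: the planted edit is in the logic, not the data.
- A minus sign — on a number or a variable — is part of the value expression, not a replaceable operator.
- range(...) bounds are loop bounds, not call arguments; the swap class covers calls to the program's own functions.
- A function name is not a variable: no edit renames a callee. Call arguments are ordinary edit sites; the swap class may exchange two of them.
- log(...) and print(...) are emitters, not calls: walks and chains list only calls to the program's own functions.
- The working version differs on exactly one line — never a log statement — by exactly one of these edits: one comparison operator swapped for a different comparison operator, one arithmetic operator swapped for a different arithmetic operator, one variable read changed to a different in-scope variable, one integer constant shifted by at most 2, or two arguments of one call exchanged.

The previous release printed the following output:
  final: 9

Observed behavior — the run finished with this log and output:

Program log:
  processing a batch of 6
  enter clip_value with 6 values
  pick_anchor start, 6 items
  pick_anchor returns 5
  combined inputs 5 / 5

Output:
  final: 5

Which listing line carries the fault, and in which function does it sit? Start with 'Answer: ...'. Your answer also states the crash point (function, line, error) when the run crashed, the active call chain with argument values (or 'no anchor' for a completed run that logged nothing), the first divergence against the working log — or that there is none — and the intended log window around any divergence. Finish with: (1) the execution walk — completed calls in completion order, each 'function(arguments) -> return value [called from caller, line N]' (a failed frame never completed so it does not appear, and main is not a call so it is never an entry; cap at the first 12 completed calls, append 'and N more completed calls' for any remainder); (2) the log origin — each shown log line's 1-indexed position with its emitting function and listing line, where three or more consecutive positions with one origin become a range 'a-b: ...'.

Answer: the defect is in clip_value at line 21.
Key observation: The shown log is a 5-line prefix of the intended one, whose next entry is 'recursing at 5 carrying 0'.
Call chain: main -> clip_value([-2, 4, 6, 12, 11, 0]) (called at line 27).
First divergence: position 6 — after 5 matching lines the faulty run goes silent; intended next line 'recursing at 5 carrying 0'.
Intended log window:
  4: pick_anchor returns 5
  5: combined inputs 5 / 5
  6: recursing at 5 carrying 0
  7: recursing at 3 carrying 5
Execution walk:
  pick_anchor([-2, 4, 6, 12, 11, 0]) -> 5  [called from clip_value, line 18]
  probe_limits(0, 5) -> 5  [called from clip_value, line 21]
  clip_value([-2, 4, 6, 12, 11, 0]) -> 5  [called from main, line 27]
Log origins:
  1: logged in main at line 26
  2: logged in clip_value at line 17
  3: logged in pick_anchor at line 8
  4: logged in pick_anchor at line 13
  5: logged in clip_value at line 20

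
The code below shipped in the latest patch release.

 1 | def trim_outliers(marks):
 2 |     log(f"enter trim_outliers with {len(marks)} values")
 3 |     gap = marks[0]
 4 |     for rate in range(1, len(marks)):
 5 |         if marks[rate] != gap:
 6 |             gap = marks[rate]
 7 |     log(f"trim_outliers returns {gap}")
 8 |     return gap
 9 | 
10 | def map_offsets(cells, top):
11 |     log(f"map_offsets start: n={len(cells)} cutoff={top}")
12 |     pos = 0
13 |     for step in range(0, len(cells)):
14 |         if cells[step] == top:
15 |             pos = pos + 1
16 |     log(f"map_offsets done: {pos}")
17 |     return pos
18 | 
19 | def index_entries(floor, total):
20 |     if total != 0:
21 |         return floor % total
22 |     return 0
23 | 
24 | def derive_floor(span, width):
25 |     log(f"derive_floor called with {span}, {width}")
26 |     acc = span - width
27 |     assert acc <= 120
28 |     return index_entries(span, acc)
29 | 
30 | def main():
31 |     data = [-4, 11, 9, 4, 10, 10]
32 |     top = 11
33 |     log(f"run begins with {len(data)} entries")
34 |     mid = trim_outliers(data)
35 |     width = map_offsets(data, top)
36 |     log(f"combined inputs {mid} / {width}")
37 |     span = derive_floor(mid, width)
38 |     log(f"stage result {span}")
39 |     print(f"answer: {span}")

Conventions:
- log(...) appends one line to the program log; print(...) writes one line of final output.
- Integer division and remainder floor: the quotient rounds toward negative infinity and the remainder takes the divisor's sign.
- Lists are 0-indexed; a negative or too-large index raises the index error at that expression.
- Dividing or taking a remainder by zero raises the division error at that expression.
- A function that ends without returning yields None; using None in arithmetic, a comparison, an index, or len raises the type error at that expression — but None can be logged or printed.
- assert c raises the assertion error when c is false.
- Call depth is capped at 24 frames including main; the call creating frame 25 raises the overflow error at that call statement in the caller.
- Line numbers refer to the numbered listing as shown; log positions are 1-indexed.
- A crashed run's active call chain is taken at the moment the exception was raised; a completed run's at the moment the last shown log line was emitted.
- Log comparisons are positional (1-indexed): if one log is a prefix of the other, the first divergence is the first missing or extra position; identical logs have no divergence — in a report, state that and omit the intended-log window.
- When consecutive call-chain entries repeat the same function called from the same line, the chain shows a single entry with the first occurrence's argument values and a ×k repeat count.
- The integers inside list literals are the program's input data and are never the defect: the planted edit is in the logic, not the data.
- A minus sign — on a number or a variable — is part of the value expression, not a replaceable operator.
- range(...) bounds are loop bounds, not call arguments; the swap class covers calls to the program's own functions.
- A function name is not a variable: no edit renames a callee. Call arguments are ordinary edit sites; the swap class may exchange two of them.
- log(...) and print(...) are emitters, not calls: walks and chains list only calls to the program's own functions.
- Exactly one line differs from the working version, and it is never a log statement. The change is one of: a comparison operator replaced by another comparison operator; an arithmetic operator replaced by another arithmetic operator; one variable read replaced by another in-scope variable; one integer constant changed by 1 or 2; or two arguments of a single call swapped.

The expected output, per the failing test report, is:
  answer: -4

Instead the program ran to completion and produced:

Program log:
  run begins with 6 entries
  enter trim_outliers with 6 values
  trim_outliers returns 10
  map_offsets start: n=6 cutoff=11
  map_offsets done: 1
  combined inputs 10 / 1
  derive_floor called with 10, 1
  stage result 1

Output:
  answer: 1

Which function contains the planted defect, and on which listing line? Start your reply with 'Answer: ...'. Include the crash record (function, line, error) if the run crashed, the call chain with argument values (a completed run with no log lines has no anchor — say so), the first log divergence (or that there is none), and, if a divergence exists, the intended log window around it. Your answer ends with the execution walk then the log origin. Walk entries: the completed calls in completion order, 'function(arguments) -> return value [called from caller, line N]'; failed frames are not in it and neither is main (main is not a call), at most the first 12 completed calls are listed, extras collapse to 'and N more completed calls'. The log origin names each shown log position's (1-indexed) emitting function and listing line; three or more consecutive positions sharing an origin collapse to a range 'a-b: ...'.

Answer: the defect is in trim_outliers at line 5.
Key fact: The earliest visible damage is log position 3 — 'trim_outliers returns 10' rather than the intended 'trim_outliers returns -4'.
Call chain: main.
First divergence: at position 3 the run shows 'trim_outliers returns 10' where the working version logs 'trim_outliers returns -4'.
Intended log window:
  1: run begins with 6 entries
  2: enter trim_outliers with 6 values
  3: trim_outliers returns -4
  4: map_offsets start: n=6 cutoff=11
Execution walk:
  trim_outliers([-4, 11, 9, 4, 10, 10]) -> 10  [called from main, line 34]
  map_offsets([-4, 11, 9, 4, 10, 10], 11) -> 1  [called from main, line 35]
  index_entries(10, 9) -> 1  [called from derive_floor, line 28]
  derive_floor(10, 1) -> 1  [called from main, line 37]
Log origins:
  1: emitted by main (line 33)
  2: emitted by trim_outliers (line 2)
  3: emitted by trim_outliers (line 7)
  4: emitted by map_offsets (line 11)
  5: emitted by map_offsets (line 16)
  6: emitted by main (line 36)
  7: emitted by derive_floor (line 25)
  8: emitted by main (line 38)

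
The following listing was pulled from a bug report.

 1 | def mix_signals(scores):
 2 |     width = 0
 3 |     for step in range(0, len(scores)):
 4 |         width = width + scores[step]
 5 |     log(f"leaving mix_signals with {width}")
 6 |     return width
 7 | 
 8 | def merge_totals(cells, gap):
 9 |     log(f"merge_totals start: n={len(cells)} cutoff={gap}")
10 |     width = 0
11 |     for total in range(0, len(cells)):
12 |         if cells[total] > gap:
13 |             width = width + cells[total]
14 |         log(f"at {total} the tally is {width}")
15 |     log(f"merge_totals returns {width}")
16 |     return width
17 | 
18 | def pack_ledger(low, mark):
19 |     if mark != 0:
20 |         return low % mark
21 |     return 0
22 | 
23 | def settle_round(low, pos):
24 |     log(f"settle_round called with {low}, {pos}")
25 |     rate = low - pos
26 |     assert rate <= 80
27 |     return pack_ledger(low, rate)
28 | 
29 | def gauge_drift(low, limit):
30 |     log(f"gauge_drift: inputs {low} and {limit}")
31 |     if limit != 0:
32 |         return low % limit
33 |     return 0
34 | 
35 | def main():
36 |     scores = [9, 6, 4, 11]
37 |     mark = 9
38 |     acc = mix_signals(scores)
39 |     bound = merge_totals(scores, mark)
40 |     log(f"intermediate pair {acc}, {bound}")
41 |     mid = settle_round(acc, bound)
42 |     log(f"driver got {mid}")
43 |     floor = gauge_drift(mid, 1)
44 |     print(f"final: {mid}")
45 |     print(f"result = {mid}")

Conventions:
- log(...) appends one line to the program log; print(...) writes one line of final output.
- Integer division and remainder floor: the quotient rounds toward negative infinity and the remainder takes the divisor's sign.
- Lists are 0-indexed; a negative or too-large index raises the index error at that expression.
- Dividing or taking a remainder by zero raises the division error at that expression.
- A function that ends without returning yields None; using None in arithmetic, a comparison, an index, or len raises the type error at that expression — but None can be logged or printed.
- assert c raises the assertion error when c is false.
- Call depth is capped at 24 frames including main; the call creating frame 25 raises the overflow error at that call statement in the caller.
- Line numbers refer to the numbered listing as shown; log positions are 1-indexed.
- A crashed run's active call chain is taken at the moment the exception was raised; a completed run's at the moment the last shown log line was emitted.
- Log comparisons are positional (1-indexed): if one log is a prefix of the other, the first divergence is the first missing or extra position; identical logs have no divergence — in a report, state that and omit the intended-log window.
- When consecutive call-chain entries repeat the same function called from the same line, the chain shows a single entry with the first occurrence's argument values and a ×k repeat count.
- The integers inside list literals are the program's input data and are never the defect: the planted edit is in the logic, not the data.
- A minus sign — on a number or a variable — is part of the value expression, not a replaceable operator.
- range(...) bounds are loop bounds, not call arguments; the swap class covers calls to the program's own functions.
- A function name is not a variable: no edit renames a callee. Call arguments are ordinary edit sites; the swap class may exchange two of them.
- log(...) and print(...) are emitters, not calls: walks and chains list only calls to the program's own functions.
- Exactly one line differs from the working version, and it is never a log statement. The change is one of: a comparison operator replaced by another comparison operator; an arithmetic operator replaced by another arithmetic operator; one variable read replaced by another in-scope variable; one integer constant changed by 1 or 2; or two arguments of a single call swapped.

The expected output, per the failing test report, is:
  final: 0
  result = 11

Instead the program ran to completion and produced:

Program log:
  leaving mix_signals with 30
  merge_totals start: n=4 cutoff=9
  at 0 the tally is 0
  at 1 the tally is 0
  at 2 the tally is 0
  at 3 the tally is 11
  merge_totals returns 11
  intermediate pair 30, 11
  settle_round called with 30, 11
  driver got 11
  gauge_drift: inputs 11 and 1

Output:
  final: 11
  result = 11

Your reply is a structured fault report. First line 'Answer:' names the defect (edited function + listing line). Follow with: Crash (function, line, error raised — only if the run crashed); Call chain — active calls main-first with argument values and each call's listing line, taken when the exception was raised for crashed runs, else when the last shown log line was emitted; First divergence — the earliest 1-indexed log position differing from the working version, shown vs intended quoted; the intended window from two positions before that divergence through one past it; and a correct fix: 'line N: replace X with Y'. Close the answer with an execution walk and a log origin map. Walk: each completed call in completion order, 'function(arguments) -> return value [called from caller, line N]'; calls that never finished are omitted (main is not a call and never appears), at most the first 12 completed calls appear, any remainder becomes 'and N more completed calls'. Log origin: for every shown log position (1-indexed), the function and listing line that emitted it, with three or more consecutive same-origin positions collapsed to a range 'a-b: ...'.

Answer: the defect is in main at line 44.
Core observation: The two runs log identically and part ways only at the printed values.
Call chain: main -> gauge_drift(11, 1) (called at line 43).
First divergence: none; the two logs match at every position.
Execution walk:
  mix_signals([9, 6, 4, 11]) -> 30  [called from main, line 38]
  merge_totals([9, 6, 4, 11], 9) -> 11  [called from main, line 39]
  pack_ledger(30, 19) -> 11  [called from settle_round, line 27]
  settle_round(30, 11) -> 11  [called from main, line 41]
  gauge_drift(11, 1) -> 0  [called from main, line 43]
Log origins:
  1: emitted by mix_signals (line 5)
  2: emitted by merge_totals (line 9)
  3-6: emitted by merge_totals (line 14)
  7: emitted by merge_totals (line 15)
  8: emitted by main (line 40)
  9: emitted by settle_round (line 24)
  10: emitted by main (line 42)
  11: emitted by gauge_drift (line 30)
A correct fix: line 44: replace `mid` with `floor`.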